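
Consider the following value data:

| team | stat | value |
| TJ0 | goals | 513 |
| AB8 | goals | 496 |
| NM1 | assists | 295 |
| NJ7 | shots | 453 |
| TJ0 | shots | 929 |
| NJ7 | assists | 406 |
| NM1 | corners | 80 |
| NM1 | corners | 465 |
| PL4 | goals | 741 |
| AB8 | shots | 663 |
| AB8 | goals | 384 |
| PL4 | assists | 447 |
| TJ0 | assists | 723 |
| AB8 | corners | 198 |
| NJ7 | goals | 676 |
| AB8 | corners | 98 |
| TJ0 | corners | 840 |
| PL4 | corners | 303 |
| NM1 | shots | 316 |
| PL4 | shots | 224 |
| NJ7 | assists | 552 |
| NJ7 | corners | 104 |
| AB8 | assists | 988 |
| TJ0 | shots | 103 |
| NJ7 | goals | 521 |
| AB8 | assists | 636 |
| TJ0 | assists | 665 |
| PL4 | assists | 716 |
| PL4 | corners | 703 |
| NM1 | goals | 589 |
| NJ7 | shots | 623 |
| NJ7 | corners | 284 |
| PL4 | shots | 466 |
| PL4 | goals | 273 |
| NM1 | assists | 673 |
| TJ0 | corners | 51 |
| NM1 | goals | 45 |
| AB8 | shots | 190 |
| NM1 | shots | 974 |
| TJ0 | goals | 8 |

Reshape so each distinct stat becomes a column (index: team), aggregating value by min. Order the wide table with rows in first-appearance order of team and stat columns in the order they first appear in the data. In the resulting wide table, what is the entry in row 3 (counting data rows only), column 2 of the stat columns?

295

With rows in first-appearance order of team, row 3 is team=NM1. stat columns in first-appearance order: goals, assists, shots, corners; column 2 is assists.
Long rows with team=NM1, stat=assists: min(295, 673) = 295.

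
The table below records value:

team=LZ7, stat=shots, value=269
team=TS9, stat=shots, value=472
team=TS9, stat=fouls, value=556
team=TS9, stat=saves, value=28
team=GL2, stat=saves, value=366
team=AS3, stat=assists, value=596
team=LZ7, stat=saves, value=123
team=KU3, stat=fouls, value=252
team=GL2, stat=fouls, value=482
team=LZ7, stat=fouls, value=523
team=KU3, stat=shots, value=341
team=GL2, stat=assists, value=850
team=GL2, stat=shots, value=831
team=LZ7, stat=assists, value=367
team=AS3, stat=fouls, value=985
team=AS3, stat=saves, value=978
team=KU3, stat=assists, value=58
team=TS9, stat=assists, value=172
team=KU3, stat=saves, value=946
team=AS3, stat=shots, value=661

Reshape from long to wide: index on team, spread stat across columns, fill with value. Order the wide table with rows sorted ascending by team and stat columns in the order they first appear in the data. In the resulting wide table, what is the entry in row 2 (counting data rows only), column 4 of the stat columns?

850

With rows sorted ascending by team, row 2 is team=GL2. stat columns in first-appearance order: shots, fouls, saves, assists; column 4 is assists.
Long rows with team=GL2, stat=assists: value = 850.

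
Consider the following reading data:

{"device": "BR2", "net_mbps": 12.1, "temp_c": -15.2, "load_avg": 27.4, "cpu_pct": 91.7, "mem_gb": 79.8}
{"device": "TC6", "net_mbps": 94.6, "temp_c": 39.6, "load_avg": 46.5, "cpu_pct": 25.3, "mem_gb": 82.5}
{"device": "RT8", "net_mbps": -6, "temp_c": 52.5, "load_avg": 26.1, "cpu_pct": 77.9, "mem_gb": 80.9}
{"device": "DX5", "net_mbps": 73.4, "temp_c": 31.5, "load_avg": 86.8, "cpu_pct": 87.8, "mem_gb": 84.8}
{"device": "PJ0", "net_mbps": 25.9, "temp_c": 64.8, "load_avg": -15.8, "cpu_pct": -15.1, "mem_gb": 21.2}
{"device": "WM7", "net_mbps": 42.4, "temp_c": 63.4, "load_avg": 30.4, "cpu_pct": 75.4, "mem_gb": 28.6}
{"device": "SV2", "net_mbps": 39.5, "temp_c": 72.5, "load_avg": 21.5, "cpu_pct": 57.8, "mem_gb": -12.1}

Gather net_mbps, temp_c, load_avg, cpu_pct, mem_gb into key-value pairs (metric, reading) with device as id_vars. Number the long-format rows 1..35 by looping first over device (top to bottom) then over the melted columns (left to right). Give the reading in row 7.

39.6

35 rows total (7 × 5). Row 7: index ⌊(7-1)/5⌋ = 1 into device → TC6; (7-1) mod 5 = 1 into the melted columns → temp_c.
So row 7 is (TC6, temp_c, 39.6); reading = 39.6.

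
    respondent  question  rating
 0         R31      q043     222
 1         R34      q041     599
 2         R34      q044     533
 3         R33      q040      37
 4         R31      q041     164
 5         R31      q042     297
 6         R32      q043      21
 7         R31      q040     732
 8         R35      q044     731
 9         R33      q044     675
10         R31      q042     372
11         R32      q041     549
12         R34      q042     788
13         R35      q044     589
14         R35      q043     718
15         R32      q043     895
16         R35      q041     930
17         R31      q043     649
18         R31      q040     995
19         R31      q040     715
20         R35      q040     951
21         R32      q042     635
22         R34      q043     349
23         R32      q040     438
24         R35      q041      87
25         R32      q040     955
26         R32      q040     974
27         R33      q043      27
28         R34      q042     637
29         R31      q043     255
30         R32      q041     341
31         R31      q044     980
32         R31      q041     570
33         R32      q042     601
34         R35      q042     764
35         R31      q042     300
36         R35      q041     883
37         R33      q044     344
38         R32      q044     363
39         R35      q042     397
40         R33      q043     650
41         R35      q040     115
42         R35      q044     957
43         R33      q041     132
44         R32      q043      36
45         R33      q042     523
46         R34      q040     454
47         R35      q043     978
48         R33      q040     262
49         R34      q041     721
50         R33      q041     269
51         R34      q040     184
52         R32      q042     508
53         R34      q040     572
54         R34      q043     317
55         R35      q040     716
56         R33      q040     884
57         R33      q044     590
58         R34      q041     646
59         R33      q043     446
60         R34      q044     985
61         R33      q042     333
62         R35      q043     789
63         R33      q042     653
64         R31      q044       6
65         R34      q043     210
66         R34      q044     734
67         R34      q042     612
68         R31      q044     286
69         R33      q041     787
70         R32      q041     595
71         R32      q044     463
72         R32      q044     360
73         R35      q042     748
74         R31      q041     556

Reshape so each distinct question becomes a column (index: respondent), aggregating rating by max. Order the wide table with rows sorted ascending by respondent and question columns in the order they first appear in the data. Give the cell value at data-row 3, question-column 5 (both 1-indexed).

With rows sorted ascending by respondent, row 3 is respondent=R33. question columns in first-appearance order: q043, q041, q044, q040, q042; column 5 is q042.
Long rows with respondent=R33, question=q042: max(523, 333, 653) = 653.

653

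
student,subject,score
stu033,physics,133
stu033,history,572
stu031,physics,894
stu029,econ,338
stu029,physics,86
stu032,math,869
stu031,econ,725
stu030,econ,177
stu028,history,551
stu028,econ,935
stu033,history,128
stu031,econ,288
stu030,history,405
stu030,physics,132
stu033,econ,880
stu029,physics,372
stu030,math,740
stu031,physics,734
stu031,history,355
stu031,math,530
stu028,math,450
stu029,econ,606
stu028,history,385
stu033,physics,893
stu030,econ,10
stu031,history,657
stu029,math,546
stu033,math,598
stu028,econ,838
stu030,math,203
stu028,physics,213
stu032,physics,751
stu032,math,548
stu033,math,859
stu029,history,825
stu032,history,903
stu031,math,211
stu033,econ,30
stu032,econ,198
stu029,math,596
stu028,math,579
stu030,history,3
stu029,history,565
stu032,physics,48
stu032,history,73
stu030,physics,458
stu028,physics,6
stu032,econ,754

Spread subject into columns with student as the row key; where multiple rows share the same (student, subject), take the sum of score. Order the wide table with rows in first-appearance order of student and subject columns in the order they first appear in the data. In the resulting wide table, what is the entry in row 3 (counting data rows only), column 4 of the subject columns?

With rows in first-appearance order of student, row 3 is student=stu029. subject columns in first-appearance order: physics, history, econ, math; column 4 is math.
Long rows with student=stu029, subject=math: 546 + 596 = 1142.

1142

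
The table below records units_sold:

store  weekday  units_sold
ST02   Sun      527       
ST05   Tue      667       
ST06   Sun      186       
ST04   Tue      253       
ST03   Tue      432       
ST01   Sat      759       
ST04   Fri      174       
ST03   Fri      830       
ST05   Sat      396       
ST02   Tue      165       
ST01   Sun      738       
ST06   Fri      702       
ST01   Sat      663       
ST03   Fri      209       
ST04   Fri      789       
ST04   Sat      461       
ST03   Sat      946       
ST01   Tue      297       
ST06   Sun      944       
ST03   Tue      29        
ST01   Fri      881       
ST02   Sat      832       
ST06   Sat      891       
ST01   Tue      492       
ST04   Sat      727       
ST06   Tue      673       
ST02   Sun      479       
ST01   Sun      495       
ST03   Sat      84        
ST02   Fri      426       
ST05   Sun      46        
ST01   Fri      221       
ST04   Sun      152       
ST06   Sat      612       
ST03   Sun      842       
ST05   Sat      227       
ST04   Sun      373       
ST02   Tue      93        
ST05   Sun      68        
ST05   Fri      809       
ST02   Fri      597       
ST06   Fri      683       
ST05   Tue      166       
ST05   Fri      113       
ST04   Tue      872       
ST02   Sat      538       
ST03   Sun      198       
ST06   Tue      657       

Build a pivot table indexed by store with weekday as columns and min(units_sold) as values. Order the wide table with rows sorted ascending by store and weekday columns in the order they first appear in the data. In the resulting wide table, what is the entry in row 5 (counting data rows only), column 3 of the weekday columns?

With rows sorted ascending by store, row 5 is store=ST05. weekday columns in first-appearance order: Sun, Tue, Sat, Fri; column 3 is Sat.
Long rows with store=ST05, weekday=Sat: min(396, 227) = 227.

227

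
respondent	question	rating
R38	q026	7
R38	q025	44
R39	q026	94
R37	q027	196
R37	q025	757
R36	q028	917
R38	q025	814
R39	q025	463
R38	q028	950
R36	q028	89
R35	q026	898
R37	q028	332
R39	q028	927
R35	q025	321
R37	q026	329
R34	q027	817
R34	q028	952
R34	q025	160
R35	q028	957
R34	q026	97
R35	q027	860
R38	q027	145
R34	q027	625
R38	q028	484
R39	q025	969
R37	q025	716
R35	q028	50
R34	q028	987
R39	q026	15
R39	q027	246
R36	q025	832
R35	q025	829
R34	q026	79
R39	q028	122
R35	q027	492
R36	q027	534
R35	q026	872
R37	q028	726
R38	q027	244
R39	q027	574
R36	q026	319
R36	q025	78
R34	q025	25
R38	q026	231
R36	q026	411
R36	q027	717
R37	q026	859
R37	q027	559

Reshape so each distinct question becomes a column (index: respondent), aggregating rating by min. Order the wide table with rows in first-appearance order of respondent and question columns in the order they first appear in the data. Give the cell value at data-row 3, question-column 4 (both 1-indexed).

332

With rows in first-appearance order of respondent, row 3 is respondent=R37. question columns in first-appearance order: q026, q025, q027, q028; column 4 is q028.
Long rows with respondent=R37, question=q028: min(332, 726) = 332.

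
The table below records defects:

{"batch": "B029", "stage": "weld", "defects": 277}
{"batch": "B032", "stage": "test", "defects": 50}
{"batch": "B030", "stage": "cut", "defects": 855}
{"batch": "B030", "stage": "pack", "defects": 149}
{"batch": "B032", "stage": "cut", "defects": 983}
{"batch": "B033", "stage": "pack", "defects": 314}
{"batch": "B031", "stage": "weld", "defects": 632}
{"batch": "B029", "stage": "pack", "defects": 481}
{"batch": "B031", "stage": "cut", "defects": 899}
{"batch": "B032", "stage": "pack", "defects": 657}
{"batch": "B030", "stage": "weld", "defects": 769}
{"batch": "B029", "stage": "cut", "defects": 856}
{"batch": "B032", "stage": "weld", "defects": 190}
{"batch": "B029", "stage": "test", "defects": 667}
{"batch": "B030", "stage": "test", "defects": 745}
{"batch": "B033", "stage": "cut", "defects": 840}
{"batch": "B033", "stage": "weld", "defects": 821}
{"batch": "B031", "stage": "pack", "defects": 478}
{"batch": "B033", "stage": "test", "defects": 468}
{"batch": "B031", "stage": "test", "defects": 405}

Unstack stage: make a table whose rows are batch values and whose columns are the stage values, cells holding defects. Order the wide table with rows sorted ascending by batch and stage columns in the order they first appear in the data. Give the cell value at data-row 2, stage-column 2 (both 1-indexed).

With rows sorted ascending by batch, row 2 is batch=B030. stage columns in first-appearance order: weld, test, cut, pack; column 2 is test.
Long rows with batch=B030, stage=test: defects = 745.

745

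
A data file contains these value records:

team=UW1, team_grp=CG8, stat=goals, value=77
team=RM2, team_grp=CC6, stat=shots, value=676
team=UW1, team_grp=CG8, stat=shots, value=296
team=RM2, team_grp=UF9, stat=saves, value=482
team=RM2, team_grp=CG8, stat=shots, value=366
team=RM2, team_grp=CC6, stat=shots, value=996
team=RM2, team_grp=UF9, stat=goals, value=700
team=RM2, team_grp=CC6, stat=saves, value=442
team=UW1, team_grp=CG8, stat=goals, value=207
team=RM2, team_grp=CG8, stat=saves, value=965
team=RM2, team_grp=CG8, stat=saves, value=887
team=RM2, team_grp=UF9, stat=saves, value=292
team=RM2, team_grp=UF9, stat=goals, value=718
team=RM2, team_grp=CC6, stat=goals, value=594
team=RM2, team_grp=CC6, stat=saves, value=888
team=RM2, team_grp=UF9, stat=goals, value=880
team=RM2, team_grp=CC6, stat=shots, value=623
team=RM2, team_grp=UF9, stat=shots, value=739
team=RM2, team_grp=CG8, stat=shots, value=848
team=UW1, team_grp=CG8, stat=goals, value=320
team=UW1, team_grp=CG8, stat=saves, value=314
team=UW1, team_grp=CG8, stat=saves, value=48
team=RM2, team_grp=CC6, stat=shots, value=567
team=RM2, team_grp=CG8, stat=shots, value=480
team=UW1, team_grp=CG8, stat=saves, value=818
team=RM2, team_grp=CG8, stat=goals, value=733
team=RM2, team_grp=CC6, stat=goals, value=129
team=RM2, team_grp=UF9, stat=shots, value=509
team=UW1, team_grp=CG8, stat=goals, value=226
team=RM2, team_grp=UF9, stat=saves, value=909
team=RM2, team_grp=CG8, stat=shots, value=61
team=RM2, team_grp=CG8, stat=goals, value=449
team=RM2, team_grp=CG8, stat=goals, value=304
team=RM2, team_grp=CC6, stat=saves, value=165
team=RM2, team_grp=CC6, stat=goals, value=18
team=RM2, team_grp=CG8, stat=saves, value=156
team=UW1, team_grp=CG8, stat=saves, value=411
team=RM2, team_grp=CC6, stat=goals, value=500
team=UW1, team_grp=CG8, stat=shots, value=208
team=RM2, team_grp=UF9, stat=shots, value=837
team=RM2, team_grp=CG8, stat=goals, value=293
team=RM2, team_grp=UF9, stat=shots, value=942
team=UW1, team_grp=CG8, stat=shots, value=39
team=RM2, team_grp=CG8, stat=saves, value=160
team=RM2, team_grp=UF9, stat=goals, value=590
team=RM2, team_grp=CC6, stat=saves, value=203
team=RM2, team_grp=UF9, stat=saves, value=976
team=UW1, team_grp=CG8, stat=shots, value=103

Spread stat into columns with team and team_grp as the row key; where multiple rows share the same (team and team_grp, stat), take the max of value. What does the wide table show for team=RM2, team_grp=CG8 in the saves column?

965

Rows with team=RM2, team_grp=CG8 and stat=saves: value values are 965, 887, 156, 160.
max(965, 887, 156, 160) = 965.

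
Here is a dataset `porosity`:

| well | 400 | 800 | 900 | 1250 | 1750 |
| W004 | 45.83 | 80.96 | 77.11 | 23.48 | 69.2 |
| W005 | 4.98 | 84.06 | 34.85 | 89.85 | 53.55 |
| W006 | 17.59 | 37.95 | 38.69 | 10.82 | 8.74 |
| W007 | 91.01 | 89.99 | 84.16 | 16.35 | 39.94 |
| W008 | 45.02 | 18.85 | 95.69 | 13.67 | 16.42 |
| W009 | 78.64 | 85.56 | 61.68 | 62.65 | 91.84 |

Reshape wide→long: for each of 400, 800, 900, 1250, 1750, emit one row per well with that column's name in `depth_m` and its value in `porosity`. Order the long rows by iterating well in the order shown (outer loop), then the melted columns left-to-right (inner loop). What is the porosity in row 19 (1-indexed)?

16.35

30 rows total (6 × 5). Row 19: index ⌊(19-1)/5⌋ = 3 into well → W007; (19-1) mod 5 = 3 into the melted columns → 1250.
So row 19 is (W007, 1250, 16.35); porosity = 16.35.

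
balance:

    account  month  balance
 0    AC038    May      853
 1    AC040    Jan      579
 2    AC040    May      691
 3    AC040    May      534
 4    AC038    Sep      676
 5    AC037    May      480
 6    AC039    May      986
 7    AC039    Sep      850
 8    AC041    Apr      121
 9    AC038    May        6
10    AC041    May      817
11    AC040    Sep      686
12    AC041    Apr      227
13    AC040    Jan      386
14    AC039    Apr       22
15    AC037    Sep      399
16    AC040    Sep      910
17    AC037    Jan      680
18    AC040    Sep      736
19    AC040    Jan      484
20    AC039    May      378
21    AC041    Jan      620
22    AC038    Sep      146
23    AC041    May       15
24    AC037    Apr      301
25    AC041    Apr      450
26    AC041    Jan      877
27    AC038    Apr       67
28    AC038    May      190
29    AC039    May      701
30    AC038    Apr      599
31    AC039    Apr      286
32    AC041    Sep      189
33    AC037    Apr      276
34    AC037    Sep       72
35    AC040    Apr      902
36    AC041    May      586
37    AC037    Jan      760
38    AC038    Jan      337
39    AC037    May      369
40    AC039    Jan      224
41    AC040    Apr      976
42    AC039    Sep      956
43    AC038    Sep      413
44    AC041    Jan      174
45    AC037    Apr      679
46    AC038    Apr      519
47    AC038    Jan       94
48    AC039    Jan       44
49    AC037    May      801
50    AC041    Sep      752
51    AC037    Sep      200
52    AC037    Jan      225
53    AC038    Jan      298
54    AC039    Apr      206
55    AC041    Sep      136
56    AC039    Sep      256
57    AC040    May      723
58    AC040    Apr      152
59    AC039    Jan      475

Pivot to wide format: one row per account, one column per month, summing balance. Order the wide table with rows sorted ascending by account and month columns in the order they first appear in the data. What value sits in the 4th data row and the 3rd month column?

2332

With rows sorted ascending by account, row 4 is account=AC040. month columns in first-appearance order: May, Jan, Sep, Apr; column 3 is Sep.
Long rows with account=AC040, month=Sep: 686 + 910 + 736 = 2332.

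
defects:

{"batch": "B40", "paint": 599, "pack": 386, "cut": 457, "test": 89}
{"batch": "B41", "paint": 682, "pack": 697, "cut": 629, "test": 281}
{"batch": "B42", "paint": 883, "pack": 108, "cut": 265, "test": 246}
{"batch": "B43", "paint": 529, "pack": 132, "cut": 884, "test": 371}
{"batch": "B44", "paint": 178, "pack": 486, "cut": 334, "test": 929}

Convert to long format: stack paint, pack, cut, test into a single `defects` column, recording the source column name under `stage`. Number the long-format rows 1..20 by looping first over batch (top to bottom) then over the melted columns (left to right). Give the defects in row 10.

20 rows total (5 × 4). Row 10: index ⌊(10-1)/4⌋ = 2 into batch → B42; (10-1) mod 4 = 1 into the melted columns → pack.
So row 10 is (B42, pack, 108); defects = 108.

108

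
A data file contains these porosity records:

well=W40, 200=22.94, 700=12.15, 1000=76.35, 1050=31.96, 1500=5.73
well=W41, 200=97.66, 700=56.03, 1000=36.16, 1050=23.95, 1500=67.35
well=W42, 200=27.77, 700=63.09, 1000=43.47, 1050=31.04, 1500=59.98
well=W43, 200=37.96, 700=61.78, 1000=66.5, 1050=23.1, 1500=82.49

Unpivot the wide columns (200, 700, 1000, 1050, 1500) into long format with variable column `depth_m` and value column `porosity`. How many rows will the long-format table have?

20

4 well values × 5 melted columns = 20 rows.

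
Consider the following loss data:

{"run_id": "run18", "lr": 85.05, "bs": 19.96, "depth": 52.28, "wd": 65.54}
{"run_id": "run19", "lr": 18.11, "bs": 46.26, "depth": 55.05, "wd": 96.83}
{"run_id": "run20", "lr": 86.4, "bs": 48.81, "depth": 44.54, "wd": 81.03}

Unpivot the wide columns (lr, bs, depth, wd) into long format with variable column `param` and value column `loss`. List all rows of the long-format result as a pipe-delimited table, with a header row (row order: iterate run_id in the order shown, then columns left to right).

Each (run_id, column) pair becomes one row: 3 × 4 = 12 rows.
For example, (run18, lr) → loss=85.05.

| run_id | param | loss |
| run18 | lr | 85.05 |
| run18 | bs | 19.96 |
| run18 | depth | 52.28 |
| run18 | wd | 65.54 |
| run19 | lr | 18.11 |
| run19 | bs | 46.26 |
| run19 | depth | 55.05 |
| run19 | wd | 96.83 |
| run20 | lr | 86.4 |
| run20 | bs | 48.81 |
| run20 | depth | 44.54 |
| run20 | wd | 81.03 |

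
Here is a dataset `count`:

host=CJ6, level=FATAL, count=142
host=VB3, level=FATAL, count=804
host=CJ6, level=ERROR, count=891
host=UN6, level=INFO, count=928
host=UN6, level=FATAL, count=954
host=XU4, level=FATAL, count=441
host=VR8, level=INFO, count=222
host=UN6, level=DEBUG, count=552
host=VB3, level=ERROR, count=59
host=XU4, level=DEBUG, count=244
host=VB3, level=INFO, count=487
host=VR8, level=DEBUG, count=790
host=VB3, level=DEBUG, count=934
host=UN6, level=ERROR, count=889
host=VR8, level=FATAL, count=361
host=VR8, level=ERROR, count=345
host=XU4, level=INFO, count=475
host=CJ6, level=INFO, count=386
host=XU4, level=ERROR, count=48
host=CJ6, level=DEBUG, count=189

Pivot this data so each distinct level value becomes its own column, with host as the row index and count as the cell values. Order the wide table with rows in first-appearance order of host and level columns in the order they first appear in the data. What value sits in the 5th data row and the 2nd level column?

With rows in first-appearance order of host, row 5 is host=VR8. level columns in first-appearance order: FATAL, ERROR, INFO, DEBUG; column 2 is ERROR.
Long rows with host=VR8, level=ERROR: count = 345.

345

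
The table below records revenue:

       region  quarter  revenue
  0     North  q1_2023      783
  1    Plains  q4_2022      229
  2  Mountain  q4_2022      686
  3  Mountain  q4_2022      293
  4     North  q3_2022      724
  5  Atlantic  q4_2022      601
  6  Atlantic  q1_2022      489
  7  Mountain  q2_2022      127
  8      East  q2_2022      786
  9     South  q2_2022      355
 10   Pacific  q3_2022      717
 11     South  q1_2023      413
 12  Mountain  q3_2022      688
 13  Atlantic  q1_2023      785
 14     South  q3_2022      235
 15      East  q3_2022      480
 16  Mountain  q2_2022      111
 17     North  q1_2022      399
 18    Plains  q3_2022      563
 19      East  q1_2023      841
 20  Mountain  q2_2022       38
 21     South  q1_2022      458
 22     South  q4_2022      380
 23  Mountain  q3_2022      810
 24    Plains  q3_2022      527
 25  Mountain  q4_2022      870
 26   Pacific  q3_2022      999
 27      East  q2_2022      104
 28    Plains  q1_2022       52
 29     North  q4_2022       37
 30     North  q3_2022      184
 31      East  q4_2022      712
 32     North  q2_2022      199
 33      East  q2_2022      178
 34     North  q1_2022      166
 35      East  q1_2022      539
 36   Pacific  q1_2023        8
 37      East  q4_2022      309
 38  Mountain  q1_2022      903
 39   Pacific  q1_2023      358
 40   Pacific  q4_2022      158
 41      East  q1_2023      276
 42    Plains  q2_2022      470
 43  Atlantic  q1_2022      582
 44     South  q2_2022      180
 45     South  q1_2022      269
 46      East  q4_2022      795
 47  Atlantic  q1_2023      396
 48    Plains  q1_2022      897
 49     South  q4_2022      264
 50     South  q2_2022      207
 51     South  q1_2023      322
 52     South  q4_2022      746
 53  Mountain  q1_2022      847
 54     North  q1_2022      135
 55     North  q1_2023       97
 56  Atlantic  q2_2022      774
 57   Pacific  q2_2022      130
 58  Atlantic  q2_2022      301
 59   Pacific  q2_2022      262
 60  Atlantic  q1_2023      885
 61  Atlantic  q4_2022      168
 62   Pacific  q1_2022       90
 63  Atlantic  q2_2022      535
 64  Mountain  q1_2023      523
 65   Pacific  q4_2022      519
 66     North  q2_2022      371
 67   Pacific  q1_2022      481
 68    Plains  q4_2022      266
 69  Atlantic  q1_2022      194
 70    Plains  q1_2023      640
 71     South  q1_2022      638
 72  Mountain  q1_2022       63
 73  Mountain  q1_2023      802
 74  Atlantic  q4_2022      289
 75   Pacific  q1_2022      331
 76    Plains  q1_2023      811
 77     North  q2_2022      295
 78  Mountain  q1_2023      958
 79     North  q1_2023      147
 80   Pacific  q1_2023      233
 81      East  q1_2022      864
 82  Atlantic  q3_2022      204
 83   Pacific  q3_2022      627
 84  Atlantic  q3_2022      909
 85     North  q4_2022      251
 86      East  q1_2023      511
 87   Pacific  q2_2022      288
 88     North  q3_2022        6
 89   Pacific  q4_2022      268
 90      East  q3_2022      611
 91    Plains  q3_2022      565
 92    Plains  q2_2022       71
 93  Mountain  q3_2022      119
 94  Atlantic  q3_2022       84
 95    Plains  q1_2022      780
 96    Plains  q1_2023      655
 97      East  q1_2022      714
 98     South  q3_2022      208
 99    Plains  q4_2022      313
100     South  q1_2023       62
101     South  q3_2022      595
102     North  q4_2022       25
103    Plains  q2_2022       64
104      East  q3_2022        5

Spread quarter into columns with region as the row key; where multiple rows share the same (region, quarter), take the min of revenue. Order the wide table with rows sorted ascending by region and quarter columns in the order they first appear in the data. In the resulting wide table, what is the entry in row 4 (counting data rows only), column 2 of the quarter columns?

25

With rows sorted ascending by region, row 4 is region=North. quarter columns in first-appearance order: q1_2023, q4_2022, q3_2022, q1_2022, q2_2022; column 2 is q4_2022.
Long rows with region=North, quarter=q4_2022: min(37, 251, 25) = 25.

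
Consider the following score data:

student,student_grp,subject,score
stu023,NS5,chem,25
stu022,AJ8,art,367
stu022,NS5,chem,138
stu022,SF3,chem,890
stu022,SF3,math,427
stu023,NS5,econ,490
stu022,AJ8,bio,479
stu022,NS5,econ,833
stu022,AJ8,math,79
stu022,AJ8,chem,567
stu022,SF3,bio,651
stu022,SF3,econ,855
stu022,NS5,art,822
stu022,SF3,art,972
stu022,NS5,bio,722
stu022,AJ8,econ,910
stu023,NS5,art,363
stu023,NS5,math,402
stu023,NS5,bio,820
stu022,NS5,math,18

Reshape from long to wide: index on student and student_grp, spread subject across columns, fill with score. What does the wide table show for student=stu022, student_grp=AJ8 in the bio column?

Wide layout: rows indexed by student and student_grp, columns are the 5 distinct subject values (chem, art, math, econ, bio).
Cell (student=stu022, student_grp=AJ8, subject=bio) draws from the long row where student=stu022, student_grp=AJ8 and subject=bio, which has score=479.

479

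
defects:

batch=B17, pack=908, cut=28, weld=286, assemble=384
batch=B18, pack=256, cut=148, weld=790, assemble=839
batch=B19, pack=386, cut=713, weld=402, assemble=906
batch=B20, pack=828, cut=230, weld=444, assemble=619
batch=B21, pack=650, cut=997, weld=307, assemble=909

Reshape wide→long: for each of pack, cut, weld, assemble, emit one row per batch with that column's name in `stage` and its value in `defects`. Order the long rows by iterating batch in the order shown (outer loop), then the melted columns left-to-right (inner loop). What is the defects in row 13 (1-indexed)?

828

20 rows total (5 × 4). Row 13: index ⌊(13-1)/4⌋ = 3 into batch → B20; (13-1) mod 4 = 0 into the melted columns → pack.
So row 13 is (B20, pack, 828); defects = 828.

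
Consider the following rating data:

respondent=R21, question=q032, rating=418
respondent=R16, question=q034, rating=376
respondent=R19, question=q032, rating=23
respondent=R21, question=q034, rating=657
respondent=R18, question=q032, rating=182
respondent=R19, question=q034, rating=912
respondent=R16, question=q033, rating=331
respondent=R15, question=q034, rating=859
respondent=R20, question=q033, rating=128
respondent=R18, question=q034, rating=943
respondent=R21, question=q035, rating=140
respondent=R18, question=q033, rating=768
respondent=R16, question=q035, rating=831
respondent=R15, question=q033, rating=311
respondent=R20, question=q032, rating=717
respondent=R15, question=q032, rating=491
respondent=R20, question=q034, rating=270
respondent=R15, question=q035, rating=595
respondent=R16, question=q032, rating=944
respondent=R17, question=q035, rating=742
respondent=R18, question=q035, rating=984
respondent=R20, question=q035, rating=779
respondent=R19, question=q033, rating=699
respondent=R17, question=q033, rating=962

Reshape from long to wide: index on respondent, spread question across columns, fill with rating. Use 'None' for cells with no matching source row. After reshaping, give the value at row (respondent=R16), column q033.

331

The long row with respondent=R16, question=q033 has rating=331.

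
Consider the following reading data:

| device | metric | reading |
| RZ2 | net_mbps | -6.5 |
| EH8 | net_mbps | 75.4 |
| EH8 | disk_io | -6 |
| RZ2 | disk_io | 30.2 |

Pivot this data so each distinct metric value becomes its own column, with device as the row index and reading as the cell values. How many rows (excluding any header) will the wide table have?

2 distinct device values → 2 rows.

2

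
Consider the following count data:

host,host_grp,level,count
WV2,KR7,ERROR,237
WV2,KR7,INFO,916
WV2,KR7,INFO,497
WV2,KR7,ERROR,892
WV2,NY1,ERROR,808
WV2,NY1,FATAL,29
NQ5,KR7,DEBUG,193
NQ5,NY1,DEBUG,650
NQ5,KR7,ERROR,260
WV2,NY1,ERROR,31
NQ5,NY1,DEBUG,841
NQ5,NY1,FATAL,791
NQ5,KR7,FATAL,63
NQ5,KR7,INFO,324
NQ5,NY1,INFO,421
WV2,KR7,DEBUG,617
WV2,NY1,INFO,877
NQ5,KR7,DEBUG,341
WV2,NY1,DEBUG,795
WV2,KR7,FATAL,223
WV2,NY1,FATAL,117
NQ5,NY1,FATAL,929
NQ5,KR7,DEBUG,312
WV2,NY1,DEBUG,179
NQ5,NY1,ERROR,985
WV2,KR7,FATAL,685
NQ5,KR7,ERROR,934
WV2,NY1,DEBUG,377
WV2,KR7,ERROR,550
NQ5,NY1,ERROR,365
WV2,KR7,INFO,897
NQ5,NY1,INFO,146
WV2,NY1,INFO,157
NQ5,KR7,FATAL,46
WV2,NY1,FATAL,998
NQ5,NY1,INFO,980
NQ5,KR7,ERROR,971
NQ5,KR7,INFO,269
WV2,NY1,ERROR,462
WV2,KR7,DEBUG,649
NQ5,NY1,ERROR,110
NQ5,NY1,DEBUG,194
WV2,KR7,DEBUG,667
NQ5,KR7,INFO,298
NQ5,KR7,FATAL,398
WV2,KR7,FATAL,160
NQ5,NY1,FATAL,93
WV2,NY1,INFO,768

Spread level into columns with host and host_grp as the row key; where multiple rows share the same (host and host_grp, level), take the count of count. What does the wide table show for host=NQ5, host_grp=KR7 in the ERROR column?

Rows with host=NQ5, host_grp=KR7 and level=ERROR: count values are 260, 934, 971.
3 rows match — count = 3.

3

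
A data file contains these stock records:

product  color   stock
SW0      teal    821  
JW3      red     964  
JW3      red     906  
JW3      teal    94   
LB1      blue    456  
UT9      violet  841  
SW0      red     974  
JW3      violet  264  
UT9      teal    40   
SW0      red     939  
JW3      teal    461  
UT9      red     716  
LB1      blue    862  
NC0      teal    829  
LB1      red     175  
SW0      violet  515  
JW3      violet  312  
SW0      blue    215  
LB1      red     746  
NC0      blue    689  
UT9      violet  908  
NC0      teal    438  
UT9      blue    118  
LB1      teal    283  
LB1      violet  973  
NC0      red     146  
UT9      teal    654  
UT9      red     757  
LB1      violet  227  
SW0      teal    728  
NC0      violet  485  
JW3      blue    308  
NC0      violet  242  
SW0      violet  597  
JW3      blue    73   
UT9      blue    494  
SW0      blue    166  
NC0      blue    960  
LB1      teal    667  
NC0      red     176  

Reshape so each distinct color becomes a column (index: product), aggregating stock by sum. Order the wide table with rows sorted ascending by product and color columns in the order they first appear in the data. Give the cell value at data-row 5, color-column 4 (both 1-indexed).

1749

With rows sorted ascending by product, row 5 is product=UT9. color columns in first-appearance order: teal, red, blue, violet; column 4 is violet.
Long rows with product=UT9, color=violet: 841 + 908 = 1749.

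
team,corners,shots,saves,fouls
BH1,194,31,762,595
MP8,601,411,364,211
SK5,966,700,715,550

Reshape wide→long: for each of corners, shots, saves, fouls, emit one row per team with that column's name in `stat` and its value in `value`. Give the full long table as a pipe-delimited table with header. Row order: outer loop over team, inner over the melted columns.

| team | stat | value |
| BH1 | corners | 194 |
| BH1 | shots | 31 |
| BH1 | saves | 762 |
| BH1 | fouls | 595 |
| MP8 | corners | 601 |
| MP8 | shots | 411 |
| MP8 | saves | 364 |
| MP8 | fouls | 211 |
| SK5 | corners | 966 |
| SK5 | shots | 700 |
| SK5 | saves | 715 |
| SK5 | fouls | 550 |

Each (team, column) pair becomes one row: 3 × 4 = 12 rows.
For example, (BH1, corners) → value=194.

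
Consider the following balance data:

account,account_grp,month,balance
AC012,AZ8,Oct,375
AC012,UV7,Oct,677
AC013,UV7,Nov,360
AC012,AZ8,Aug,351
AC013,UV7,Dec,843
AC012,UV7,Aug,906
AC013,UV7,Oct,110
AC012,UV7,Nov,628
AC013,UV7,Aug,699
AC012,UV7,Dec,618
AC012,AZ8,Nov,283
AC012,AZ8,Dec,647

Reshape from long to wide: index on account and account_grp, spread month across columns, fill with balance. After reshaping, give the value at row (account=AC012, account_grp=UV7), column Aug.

Wide layout: rows indexed by account and account_grp, columns are the 4 distinct month values (Oct, Nov, Aug, Dec).
Cell (account=AC012, account_grp=UV7, month=Aug) draws from the long row where account=AC012, account_grp=UV7 and month=Aug, which has balance=906.

906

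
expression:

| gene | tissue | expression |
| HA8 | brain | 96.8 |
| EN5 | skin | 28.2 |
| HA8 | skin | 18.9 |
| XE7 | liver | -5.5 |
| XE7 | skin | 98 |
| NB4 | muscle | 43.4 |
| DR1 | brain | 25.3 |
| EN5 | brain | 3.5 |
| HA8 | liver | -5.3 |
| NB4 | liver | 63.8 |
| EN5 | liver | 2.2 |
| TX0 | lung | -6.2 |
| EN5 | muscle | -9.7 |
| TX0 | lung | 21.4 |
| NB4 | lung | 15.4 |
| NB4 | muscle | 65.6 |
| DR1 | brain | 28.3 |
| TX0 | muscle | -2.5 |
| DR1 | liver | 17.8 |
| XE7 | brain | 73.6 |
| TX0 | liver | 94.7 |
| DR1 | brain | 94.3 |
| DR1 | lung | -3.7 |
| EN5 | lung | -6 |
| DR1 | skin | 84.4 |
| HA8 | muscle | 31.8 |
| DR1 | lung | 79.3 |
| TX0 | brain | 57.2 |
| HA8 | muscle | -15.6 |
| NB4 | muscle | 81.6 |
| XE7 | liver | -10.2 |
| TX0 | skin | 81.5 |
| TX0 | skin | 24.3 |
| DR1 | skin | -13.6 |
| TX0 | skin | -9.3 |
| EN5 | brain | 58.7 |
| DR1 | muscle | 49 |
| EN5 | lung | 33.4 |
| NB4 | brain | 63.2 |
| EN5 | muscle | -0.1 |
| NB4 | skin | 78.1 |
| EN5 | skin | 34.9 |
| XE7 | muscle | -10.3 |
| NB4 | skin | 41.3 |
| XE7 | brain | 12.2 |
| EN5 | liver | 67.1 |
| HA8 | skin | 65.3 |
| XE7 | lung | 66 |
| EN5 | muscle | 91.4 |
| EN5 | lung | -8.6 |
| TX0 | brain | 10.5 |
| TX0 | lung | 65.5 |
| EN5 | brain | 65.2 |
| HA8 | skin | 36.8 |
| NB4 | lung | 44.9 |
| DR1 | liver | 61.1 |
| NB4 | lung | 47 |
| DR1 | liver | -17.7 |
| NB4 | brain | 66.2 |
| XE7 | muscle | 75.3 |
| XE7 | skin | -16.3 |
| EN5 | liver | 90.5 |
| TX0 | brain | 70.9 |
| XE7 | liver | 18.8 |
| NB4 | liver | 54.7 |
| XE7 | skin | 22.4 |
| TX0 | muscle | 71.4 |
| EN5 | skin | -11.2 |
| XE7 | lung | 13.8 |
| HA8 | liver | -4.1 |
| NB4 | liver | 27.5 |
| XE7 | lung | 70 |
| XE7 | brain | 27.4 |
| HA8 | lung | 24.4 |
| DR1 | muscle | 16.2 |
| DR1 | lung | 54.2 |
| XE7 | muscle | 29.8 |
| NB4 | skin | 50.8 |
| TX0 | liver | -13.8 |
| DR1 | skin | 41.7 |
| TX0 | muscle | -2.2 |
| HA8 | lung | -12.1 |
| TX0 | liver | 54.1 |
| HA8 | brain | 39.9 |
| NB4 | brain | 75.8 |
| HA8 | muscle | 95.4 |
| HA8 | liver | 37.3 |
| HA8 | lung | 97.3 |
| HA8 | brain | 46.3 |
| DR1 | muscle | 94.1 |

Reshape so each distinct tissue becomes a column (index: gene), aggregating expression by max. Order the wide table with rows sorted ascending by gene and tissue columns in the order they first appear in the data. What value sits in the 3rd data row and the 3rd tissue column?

37.3

With rows sorted ascending by gene, row 3 is gene=HA8. tissue columns in first-appearance order: brain, skin, liver, muscle, lung; column 3 is liver.
Long rows with gene=HA8, tissue=liver: max(-5.3, -4.1, 37.3) = 37.3.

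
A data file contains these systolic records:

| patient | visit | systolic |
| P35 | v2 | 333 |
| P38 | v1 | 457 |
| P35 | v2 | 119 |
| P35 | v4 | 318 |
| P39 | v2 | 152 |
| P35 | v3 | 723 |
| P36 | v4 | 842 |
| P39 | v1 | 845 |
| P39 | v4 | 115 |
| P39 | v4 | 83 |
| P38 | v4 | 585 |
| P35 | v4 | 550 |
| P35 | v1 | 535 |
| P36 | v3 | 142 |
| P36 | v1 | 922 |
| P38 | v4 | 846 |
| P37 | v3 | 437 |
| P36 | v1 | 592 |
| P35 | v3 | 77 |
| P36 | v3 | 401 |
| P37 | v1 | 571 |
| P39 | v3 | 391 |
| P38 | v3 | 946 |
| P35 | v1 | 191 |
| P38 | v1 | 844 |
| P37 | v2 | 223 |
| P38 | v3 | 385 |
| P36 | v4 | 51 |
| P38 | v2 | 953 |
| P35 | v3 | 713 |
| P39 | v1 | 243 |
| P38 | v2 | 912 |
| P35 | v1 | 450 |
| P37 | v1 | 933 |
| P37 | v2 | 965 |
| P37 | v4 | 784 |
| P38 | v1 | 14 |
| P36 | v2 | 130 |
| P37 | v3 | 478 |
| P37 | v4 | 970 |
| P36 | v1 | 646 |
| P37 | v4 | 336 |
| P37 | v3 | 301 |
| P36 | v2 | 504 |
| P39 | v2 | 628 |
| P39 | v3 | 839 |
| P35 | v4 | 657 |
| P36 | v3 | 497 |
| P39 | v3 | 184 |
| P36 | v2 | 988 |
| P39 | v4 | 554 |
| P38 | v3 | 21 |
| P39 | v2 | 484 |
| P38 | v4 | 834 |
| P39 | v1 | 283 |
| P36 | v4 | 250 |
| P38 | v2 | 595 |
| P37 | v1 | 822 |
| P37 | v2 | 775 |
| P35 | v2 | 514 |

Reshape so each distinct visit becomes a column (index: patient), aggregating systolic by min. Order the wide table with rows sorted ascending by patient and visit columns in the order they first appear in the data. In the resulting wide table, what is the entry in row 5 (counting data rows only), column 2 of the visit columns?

With rows sorted ascending by patient, row 5 is patient=P39. visit columns in first-appearance order: v2, v1, v4, v3; column 2 is v1.
Long rows with patient=P39, visit=v1: min(845, 243, 283) = 243.

243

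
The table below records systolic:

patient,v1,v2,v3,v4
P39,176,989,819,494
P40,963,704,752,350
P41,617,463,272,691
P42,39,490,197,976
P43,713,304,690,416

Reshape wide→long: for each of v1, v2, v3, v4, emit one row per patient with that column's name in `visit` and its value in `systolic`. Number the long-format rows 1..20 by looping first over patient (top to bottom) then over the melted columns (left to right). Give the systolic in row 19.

690

20 rows total (5 × 4). Row 19: index ⌊(19-1)/4⌋ = 4 into patient → P43; (19-1) mod 4 = 2 into the melted columns → v3.
So row 19 is (P43, v3, 690); systolic = 690.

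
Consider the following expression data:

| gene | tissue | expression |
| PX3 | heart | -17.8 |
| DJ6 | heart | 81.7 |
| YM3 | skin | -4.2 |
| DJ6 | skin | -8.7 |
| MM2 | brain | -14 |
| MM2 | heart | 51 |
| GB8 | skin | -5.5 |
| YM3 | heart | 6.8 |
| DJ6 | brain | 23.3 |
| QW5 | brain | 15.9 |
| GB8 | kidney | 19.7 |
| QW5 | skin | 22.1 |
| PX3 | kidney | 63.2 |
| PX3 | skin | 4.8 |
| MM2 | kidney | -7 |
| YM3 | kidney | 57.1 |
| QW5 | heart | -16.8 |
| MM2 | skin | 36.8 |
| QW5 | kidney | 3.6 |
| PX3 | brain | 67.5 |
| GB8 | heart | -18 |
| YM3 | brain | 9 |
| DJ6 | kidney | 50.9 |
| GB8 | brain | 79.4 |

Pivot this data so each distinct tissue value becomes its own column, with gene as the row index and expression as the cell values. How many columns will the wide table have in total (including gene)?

1 column for gene plus 4 distinct tissue values → 5 columns.

5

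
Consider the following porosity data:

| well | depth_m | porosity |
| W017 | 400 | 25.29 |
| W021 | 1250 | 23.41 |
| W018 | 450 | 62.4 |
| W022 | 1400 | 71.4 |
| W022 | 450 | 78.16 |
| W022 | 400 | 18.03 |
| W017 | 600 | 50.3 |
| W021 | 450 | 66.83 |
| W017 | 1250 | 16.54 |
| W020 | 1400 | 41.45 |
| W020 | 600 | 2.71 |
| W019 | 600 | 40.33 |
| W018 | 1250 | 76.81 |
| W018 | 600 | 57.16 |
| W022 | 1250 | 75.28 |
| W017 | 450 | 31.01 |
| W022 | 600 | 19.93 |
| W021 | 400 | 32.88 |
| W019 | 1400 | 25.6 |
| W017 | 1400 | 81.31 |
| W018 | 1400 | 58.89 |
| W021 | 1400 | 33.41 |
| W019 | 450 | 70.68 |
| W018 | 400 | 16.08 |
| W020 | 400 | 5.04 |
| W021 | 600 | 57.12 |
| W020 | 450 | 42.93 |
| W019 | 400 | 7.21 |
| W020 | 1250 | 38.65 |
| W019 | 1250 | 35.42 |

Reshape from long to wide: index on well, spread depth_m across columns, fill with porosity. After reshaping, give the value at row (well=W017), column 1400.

81.31

Wide layout: rows indexed by well, columns are the 5 distinct depth_m values (400, 1250, 450, 1400, 600).
Cell (well=W017, depth_m=1400) draws from the long row where well=W017 and depth_m=1400, which has porosity=81.31.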